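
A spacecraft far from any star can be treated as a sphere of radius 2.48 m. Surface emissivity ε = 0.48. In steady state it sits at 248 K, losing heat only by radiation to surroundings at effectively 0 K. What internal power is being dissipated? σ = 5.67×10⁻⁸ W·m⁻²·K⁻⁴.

Steady state: P = εσA T⁴.
A = 4πr² = 77.29 m²; T⁴ = (248)⁴ = 3.783×10⁹ K⁴.
P = 0.48 × 5.67×10⁻⁸ × 77.29 × 3.783×10⁹.

P ≈ 7960 W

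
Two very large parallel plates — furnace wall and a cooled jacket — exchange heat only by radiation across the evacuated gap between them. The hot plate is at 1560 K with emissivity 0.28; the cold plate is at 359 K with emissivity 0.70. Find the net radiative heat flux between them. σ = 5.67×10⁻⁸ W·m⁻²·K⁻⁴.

q ≈ 83700 W/m²

For two infinite grey parallel plates, q = σ(T₁⁴ − T₂⁴)/(1/ε₁ + 1/ε₂ − 1).
T₁⁴ − T₂⁴ = 5.922×10¹² − 1.661×10¹⁰ = 5.906×10¹² K⁴.
1/ε₁ + 1/ε₂ − 1 = 3.571 + 1.429 − 1 = 4.000.
q = 5.67×10⁻⁸ × 5.906×10¹² / 4.000.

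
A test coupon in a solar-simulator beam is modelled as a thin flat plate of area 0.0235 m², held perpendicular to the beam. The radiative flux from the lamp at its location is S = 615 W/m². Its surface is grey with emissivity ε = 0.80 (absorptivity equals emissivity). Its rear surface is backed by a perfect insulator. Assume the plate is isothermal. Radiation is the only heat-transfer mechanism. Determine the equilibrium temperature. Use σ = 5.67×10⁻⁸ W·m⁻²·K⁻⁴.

T ≈ 323 K

At equilibrium, absorbed power = emitted power.
Absorbing cross-section = A = 0.02350 m²; emitting surface = A = 0.02350 m² (ratio 1).
εS·A_cross = εσ·A_surf·T⁴  ⇒  T⁴ = S/(1σ)   (ε cancels).
T⁴ = 615/(1·5.67×10⁻⁸) = 1.085×10¹⁰ K⁴.
T = (1.085×10¹⁰)^(1/4).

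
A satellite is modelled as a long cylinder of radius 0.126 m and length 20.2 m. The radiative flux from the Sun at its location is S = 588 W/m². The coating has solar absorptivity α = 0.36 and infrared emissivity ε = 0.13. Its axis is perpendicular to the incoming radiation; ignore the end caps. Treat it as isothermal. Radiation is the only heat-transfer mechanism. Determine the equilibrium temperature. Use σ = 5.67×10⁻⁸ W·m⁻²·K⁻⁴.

At equilibrium, absorbed power = emitted power.
Absorbing cross-section = 2rL = 5.090 m²; emitting surface = 2πrL = 15.99 m² (ratio π).
αS·A_cross = εσ·A_surf·T⁴  ⇒  T⁴ = αS/(ε·πσ).
T⁴ = 0.360·588/(0.13·π·5.67×10⁻⁸) = 9.141×10⁹ K⁴.
T = (9.141×10⁹)^(1/4).

T ≈ 309 K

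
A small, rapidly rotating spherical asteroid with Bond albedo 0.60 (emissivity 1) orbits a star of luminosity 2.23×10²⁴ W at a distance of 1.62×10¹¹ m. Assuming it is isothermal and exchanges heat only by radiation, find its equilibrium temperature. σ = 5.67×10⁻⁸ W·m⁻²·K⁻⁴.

First find the stellar flux at distance d: S = L/(4πd²) = 2.23×10²⁴/(4π·(1.62×10¹¹)²) = 6.762 W/m².
For an isothermal sphere, absorbed (1−a)S·πr² = emitted σ·4πr²·T⁴, so T⁴ = (1−a)S/(4σ).
T⁴ = 0.400·6.762/(4·5.67×10⁻⁸) = 1.193×10⁷ K⁴.

T ≈ 58.8 K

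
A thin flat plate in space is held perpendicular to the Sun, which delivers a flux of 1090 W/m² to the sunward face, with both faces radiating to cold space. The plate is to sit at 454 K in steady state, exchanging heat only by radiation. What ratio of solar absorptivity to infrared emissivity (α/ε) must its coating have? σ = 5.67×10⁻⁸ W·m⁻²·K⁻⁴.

Balance: αS·A = εσ·2A·T⁴ ⇒ α/ε = 2σT⁴/S.
α/ε = 2·5.67×10⁻⁸·(454)⁴/1090 = 2·5.67×10⁻⁸·4.248×10¹⁰/1090.

α/ε ≈ 4.42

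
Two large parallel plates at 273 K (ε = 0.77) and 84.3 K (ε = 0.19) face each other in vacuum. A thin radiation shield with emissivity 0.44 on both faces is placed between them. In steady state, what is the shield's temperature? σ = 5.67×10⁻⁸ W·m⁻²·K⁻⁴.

T_s ≈ 251 K

In steady state the net flux on the hot side equals that on the cold side.
σ(T₁⁴−T_s⁴)/D₁ = σ(T_s⁴−T₂⁴)/D₂, with D₁ = 1/ε₁+1/ε_s−1 = 2.571, D₂ = 1/ε_s+1/ε₂−1 = 6.536.
Solve for T_s⁴: T_s⁴ = (D₂·T₁⁴ + D₁·T₂⁴)/(D₁+D₂) = 4.001×10⁹ K⁴.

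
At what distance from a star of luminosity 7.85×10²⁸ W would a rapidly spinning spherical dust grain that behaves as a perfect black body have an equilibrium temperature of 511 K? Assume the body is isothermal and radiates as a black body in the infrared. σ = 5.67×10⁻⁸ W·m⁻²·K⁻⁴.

For an isothermal black-emitting sphere, (1−a)S·πr² = σ·4πr²·T⁴ ⇒ S = 4σT⁴/(1−a).
S = 4·5.67×10⁻⁸·(511)⁴/1.00 = 15460 W/m².
Flux falls as S = L/(4πd²), so d = √(L/(4πS)) = √(7.85×10²⁸/(4π·15460)).

d ≈ 6.36×10¹¹ m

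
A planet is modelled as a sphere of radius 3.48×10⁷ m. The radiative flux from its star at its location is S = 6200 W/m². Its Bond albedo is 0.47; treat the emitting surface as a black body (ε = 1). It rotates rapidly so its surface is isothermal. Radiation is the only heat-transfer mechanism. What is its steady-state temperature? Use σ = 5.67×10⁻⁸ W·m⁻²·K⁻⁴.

T ≈ 347 K

At equilibrium, absorbed power = emitted power.
Absorbing cross-section = πr² = 3.805×10¹⁵ m²; emitting surface = 4πr² = 1.522×10¹⁶ m² (ratio 4).
(1−a)S·A_cross = εσ·A_surf·T⁴  ⇒  T⁴ = (1−a)S/(4σ).
T⁴ = 0.530·6200/(4·5.67×10⁻⁸) = 1.449×10¹⁰ K⁴.
T = (1.449×10¹⁰)^(1/4).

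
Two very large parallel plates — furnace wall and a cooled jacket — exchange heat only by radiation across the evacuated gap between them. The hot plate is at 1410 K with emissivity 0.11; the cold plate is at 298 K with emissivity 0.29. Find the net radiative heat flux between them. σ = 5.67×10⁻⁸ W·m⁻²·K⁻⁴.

For two infinite grey parallel plates, q = σ(T₁⁴ − T₂⁴)/(1/ε₁ + 1/ε₂ − 1).
T₁⁴ − T₂⁴ = 3.953×10¹² − 7.886×10⁹ = 3.945×10¹² K⁴.
1/ε₁ + 1/ε₂ − 1 = 9.091 + 3.448 − 1 = 11.54.
q = 5.67×10⁻⁸ × 3.945×10¹² / 11.54.

q ≈ 19400 W/m²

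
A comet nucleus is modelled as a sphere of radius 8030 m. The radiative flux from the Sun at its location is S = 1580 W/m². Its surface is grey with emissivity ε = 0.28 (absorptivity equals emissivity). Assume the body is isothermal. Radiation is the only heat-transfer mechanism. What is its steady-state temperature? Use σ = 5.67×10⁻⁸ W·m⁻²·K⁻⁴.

At equilibrium, absorbed power = emitted power.
Absorbing cross-section = πr² = 2.026×10⁸ m²; emitting surface = 4πr² = 8.103×10⁸ m² (ratio 4).
εS·A_cross = εσ·A_surf·T⁴  ⇒  T⁴ = S/(4σ)   (ε cancels).
T⁴ = 1580/(4·5.67×10⁻⁸) = 6.966×10⁹ K⁴.
T = (6.966×10⁹)^(1/4).

T ≈ 289 K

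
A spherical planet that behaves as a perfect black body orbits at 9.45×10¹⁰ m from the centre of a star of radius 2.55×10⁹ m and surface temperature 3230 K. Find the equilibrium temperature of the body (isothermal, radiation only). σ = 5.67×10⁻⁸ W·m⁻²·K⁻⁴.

T ≈ 375 K

The star's surface emits σT_*⁴; at distance d the flux is S = σT_*⁴(R_*/d)².
S = 5.67×10⁻⁸·(3230)⁴·(2.55×10⁹/9.45×10¹⁰)² = 4494 W/m².
For an isothermal sphere T⁴ = (1−a)S/(4σ) = 1.981×10¹⁰ K⁴.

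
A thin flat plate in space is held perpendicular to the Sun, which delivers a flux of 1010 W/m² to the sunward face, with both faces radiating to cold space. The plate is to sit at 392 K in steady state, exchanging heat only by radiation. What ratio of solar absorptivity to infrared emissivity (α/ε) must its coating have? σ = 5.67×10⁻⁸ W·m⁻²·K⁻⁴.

Balance: αS·A = εσ·2A·T⁴ ⇒ α/ε = 2σT⁴/S.
α/ε = 2·5.67×10⁻⁸·(392)⁴/1010 = 2·5.67×10⁻⁸·2.361×10¹⁰/1010.

α/ε ≈ 2.65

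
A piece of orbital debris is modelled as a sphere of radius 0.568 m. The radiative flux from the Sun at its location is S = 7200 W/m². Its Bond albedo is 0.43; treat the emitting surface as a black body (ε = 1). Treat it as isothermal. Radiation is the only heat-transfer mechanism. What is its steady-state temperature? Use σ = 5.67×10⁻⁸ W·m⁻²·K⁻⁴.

At equilibrium, absorbed power = emitted power.
Absorbing cross-section = πr² = 1.014 m²; emitting surface = 4πr² = 4.054 m² (ratio 4).
(1−a)S·A_cross = εσ·A_surf·T⁴  ⇒  T⁴ = (1−a)S/(4σ).
T⁴ = 0.570·7200/(4·5.67×10⁻⁸) = 1.810×10¹⁰ K⁴.
T = (1.810×10¹⁰)^(1/4).

T ≈ 367 K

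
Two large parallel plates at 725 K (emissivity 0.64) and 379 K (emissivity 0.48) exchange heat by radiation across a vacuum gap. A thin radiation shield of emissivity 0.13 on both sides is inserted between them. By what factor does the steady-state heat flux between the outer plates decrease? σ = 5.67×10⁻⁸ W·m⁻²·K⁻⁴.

factor ≈ 6.44

Without shield: q₀ = σΔ(T⁴)/(1/ε₁+1/ε₂−1) with denominator 2.646.
With shield the two gaps are in series; the resistances add: (1/ε₁+1/ε_s−1)+(1/ε_s+1/ε₂−1) = 8.255+8.776 = 17.03.
Heat-flux ratio q₀/q = 17.03/2.646.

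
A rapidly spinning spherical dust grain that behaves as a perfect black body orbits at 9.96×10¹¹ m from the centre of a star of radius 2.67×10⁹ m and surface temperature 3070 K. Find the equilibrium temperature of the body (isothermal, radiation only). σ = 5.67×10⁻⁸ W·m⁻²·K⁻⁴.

T ≈ 112 K

The star's surface emits σT_*⁴; at distance d the flux is S = σT_*⁴(R_*/d)².
S = 5.67×10⁻⁸·(3070)⁴·(2.67×10⁹/9.96×10¹¹)² = 36.19 W/m².
For an isothermal sphere T⁴ = (1−a)S/(4σ) = 1.596×10⁸ K⁴.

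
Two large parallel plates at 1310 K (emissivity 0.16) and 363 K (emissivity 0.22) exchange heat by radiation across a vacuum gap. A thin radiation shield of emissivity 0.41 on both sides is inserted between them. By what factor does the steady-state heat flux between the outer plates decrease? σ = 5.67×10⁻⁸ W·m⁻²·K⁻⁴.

Without shield: q₀ = σΔ(T⁴)/(1/ε₁+1/ε₂−1) with denominator 9.795.
With shield the two gaps are in series; the resistances add: (1/ε₁+1/ε_s−1)+(1/ε_s+1/ε₂−1) = 7.689+5.984 = 13.67.
Heat-flux ratio q₀/q = 13.67/9.795.

factor ≈ 1.40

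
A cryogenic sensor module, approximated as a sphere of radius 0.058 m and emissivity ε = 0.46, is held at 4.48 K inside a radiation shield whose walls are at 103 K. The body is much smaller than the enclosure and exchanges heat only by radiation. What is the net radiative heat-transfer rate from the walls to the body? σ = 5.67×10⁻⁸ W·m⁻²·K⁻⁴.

For a small grey body in a large enclosure: P_net = εσA(T_body⁴ − T_wall⁴).
A = 4πr² = 0.04227 m²; T_body⁴ − T_wall⁴ = 402.8 − 1.126×10⁸ = -1.126×10⁸ K⁴.
|P_net| = 0.46·5.67×10⁻⁸·0.04227·1.126×10⁸.

P_net ≈ 0.124 W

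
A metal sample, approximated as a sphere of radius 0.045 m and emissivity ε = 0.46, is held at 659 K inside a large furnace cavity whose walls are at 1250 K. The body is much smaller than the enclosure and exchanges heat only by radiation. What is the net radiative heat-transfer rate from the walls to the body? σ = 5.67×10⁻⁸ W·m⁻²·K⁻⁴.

P_net ≈ 1500 W

For a small grey body in a large enclosure: P_net = εσA(T_body⁴ − T_wall⁴).
A = 4πr² = 0.02545 m²; T_body⁴ − T_wall⁴ = 1.886×10¹¹ − 2.441×10¹² = -2.253×10¹² K⁴.
|P_net| = 0.46·5.67×10⁻⁸·0.02545·2.253×10¹².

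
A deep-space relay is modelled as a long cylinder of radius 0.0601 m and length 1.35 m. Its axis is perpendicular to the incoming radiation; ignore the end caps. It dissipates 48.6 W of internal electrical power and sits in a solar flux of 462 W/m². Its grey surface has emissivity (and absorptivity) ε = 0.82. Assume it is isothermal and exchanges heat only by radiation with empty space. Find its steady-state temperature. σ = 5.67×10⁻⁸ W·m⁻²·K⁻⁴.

T ≈ 261 K

At steady state, absorbed solar power + internal power = radiated power.
Absorbed: α·S·A_cross = 0.82·462·0.1623 = 61.47 W (cross-section 2rL).
Total input = 61.47 + 48.6 = 110.1 W.
Radiated: εσ·A_surf·T⁴ with A_surf = 2πrL = 0.5098 m².
T⁴ = 110.1/(0.82·5.67×10⁻⁸·0.5098) = 4.644×10⁹ K⁴.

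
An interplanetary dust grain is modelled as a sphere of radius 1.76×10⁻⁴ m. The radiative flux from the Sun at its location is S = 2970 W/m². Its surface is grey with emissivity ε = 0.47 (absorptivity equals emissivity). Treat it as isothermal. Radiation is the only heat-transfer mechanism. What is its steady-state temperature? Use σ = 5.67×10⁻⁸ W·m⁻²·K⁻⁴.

At equilibrium, absorbed power = emitted power.
Absorbing cross-section = πr² = 9.731×10⁻⁸ m²; emitting surface = 4πr² = 3.893×10⁻⁷ m² (ratio 4).
εS·A_cross = εσ·A_surf·T⁴  ⇒  T⁴ = S/(4σ)   (ε cancels).
T⁴ = 2970/(4·5.67×10⁻⁸) = 1.310×10¹⁰ K⁴.
T = (1.310×10¹⁰)^(1/4).

T ≈ 338 K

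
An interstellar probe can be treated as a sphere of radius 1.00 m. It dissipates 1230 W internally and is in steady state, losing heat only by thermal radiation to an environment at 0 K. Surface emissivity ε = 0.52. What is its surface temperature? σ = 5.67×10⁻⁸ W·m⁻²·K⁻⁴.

T ≈ 240 K

Steady state: internal power = radiated power, P = εσA T⁴.
Radiating area A = 4πr² = 12.57 m².
T⁴ = P/(εσA) = 1230/(0.52·5.67×10⁻⁸·12.57) = 3.320×10⁹ K⁴.
T = (3.320×10⁹)^(1/4).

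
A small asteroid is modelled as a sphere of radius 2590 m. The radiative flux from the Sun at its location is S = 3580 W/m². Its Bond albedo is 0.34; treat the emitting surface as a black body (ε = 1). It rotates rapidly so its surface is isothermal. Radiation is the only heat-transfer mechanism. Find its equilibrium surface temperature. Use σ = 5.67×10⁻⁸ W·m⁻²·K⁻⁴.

At equilibrium, absorbed power = emitted power.
Absorbing cross-section = πr² = 2.107×10⁷ m²; emitting surface = 4πr² = 8.430×10⁷ m² (ratio 4).
(1−a)S·A_cross = εσ·A_surf·T⁴  ⇒  T⁴ = (1−a)S/(4σ).
T⁴ = 0.660·3580/(4·5.67×10⁻⁸) = 1.042×10¹⁰ K⁴.
T = (1.042×10¹⁰)^(1/4).

T ≈ 319 K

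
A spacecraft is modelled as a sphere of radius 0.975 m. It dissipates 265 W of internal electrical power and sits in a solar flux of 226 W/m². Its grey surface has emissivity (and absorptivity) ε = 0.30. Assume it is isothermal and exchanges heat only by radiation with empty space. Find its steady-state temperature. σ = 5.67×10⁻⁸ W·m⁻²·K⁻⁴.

T ≈ 219 K

At steady state, absorbed solar power + internal power = radiated power.
Absorbed: α·S·A_cross = 0.30·226·2.986 = 202.5 W (cross-section πr²).
Total input = 202.5 + 265 = 467.5 W.
Radiated: εσ·A_surf·T⁴ with A_surf = 4πr² = 11.95 m².
T⁴ = 467.5/(0.30·5.67×10⁻⁸·11.95) = 2.301×10⁹ K⁴.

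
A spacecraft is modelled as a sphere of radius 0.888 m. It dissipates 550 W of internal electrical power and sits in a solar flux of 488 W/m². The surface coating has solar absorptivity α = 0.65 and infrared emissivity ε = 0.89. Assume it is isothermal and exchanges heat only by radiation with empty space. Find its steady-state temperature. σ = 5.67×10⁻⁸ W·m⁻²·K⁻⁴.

T ≈ 227 K

At steady state, absorbed solar power + internal power = radiated power.
Absorbed: α·S·A_cross = 0.65·488·2.477 = 785.8 W (cross-section πr²).
Total input = 785.8 + 550 = 1336 W.
Radiated: εσ·A_surf·T⁴ with A_surf = 4πr² = 9.909 m².
T⁴ = 1336/(0.89·5.67×10⁻⁸·9.909) = 2.671×10⁹ K⁴.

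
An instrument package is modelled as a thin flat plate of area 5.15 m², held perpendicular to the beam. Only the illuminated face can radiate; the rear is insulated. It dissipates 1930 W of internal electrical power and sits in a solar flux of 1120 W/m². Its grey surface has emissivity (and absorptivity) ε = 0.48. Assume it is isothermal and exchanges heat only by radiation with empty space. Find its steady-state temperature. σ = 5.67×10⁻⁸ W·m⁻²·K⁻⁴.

T ≈ 428 K

At steady state, absorbed solar power + internal power = radiated power.
Absorbed: α·S·A_cross = 0.48·1120·5.150 = 2769 W (cross-section A).
Total input = 2769 + 1930 = 4699 W.
Radiated: εσ·A_surf·T⁴ with A_surf = A = 5.150 m².
T⁴ = 4699/(0.48·5.67×10⁻⁸·5.150) = 3.352×10¹⁰ K⁴.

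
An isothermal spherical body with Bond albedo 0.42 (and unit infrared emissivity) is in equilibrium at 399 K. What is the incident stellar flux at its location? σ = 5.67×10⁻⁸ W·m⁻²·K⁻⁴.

(1−a)S·πr² = σ·4πr²·T⁴ ⇒ S = 4σT⁴/(1−a).
S = 4·5.67×10⁻⁸·2.534×10¹⁰/0.580.

S ≈ 9910 W/m²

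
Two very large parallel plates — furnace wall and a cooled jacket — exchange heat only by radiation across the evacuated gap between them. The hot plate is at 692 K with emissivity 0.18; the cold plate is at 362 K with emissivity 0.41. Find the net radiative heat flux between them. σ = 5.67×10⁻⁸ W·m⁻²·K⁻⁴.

q ≈ 1720 W/m²

For two infinite grey parallel plates, q = σ(T₁⁴ − T₂⁴)/(1/ε₁ + 1/ε₂ − 1).
T₁⁴ − T₂⁴ = 2.293×10¹¹ − 1.717×10¹⁰ = 2.121×10¹¹ K⁴.
1/ε₁ + 1/ε₂ − 1 = 5.556 + 2.439 − 1 = 6.995.
q = 5.67×10⁻⁸ × 2.121×10¹¹ / 6.995.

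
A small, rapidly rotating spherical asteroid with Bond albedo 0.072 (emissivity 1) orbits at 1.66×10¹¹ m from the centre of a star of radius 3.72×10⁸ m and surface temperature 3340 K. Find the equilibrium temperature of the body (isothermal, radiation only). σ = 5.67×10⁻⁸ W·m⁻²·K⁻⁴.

T ≈ 110 K

The star's surface emits σT_*⁴; at distance d the flux is S = σT_*⁴(R_*/d)².
S = 5.67×10⁻⁸·(3340)⁴·(3.72×10⁸/1.66×10¹¹)² = 35.44 W/m².
For an isothermal sphere T⁴ = (1−a)S/(4σ) = 1.450×10⁸ K⁴.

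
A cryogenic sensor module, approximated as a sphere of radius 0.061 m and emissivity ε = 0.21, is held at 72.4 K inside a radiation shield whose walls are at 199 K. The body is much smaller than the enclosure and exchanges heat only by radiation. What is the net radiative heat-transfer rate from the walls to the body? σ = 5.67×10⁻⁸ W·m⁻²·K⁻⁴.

For a small grey body in a large enclosure: P_net = εσA(T_body⁴ − T_wall⁴).
A = 4πr² = 0.04676 m²; T_body⁴ − T_wall⁴ = 2.748×10⁷ − 1.568×10⁹ = -1.541×10⁹ K⁴.
|P_net| = 0.21·5.67×10⁻⁸·0.04676·1.541×10⁹.

P_net ≈ 0.858 W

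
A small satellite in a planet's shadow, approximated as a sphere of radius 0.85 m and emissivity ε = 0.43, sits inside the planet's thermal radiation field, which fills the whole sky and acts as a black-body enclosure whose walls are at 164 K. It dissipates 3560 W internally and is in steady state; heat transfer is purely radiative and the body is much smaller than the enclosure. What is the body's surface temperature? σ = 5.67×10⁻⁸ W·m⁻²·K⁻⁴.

For a small grey body in a large enclosure, net radiated power = εσA(T⁴ − T_w⁴).
Steady state: P = εσA(T⁴ − T_w⁴) with A = 4πr² = 9.079 m².
T⁴ = P/(εσA) + T_w⁴ = 3560/(0.43·5.67×10⁻⁸·9.079) + (164)⁴
    = 1.608×10¹⁰ + 7.234×10⁸ = 1.681×10¹⁰ K⁴.

T ≈ 360 K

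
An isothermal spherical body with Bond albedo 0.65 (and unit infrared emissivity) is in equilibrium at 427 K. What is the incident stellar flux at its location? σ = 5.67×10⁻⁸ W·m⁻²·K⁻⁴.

S ≈ 21500 W/m²

(1−a)S·πr² = σ·4πr²·T⁴ ⇒ S = 4σT⁴/(1−a).
S = 4·5.67×10⁻⁸·3.324×10¹⁰/0.350.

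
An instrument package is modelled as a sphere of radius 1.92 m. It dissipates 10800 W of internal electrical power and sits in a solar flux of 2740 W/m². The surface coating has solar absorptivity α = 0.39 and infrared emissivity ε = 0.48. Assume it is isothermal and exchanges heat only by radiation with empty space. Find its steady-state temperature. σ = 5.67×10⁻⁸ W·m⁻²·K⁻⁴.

At steady state, absorbed solar power + internal power = radiated power.
Absorbed: α·S·A_cross = 0.39·2740·11.58 = 12380 W (cross-section πr²).
Total input = 12380 + 10800 = 23180 W.
Radiated: εσ·A_surf·T⁴ with A_surf = 4πr² = 46.32 m².
T⁴ = 23180/(0.48·5.67×10⁻⁸·46.32) = 1.838×10¹⁰ K⁴.

T ≈ 368 K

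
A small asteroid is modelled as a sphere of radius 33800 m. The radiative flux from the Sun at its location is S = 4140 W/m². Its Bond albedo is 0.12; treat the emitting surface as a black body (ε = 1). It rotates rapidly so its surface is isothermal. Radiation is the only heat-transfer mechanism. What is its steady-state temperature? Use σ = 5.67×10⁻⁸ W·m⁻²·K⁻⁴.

At equilibrium, absorbed power = emitted power.
Absorbing cross-section = πr² = 3.589×10⁹ m²; emitting surface = 4πr² = 1.436×10¹⁰ m² (ratio 4).
(1−a)S·A_cross = εσ·A_surf·T⁴  ⇒  T⁴ = (1−a)S/(4σ).
T⁴ = 0.880·4140/(4·5.67×10⁻⁸) = 1.606×10¹⁰ K⁴.
T = (1.606×10¹⁰)^(1/4).

T ≈ 356 K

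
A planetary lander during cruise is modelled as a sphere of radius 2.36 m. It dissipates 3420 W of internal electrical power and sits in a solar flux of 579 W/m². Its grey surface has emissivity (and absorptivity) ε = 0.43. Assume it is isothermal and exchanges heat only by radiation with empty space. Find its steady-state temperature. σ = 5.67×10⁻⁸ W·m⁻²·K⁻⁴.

T ≈ 260 K

At steady state, absorbed solar power + internal power = radiated power.
Absorbed: α·S·A_cross = 0.43·579·17.50 = 4356 W (cross-section πr²).
Total input = 4356 + 3420 = 7776 W.
Radiated: εσ·A_surf·T⁴ with A_surf = 4πr² = 69.99 m².
T⁴ = 7776/(0.43·5.67×10⁻⁸·69.99) = 4.557×10⁹ K⁴.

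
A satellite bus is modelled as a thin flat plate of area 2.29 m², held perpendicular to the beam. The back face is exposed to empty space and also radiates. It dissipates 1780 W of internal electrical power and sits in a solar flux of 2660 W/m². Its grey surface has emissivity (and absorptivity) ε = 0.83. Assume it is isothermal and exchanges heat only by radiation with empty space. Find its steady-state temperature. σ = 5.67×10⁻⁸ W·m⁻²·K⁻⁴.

At steady state, absorbed solar power + internal power = radiated power.
Absorbed: α·S·A_cross = 0.83·2660·2.290 = 5056 W (cross-section A).
Total input = 5056 + 1780 = 6836 W.
Radiated: εσ·A_surf·T⁴ with A_surf = 2A = 4.580 m².
T⁴ = 6836/(0.83·5.67×10⁻⁸·4.580) = 3.172×10¹⁰ K⁴.

T ≈ 422 K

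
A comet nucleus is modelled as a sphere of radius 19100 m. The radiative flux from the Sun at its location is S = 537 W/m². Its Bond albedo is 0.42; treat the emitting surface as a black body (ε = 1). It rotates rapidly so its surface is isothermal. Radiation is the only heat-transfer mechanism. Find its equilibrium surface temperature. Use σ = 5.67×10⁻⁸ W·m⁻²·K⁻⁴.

T ≈ 193 K

At equilibrium, absorbed power = emitted power.
Absorbing cross-section = πr² = 1.146×10⁹ m²; emitting surface = 4πr² = 4.584×10⁹ m² (ratio 4).
(1−a)S·A_cross = εσ·A_surf·T⁴  ⇒  T⁴ = (1−a)S/(4σ).
T⁴ = 0.580·537/(4·5.67×10⁻⁸) = 1.373×10⁹ K⁴.
T = (1.373×10⁹)^(1/4).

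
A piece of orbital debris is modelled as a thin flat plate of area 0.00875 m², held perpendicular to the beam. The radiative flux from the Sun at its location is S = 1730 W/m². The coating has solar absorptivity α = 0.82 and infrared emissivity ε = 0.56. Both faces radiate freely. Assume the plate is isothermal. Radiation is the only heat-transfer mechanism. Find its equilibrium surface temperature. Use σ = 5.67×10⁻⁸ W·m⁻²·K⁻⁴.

T ≈ 387 K

At equilibrium, absorbed power = emitted power.
Absorbing cross-section = A = 0.008750 m²; emitting surface = 2A = 0.01750 m² (ratio 2).
αS·A_cross = εσ·A_surf·T⁴  ⇒  T⁴ = αS/(ε·2σ).
T⁴ = 0.820·1730/(0.56·2·5.67×10⁻⁸) = 2.234×10¹⁰ K⁴.
T = (2.234×10¹⁰)^(1/4).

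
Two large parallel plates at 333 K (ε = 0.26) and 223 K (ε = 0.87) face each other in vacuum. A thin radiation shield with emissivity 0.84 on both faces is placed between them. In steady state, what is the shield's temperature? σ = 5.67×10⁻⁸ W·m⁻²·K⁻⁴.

In steady state the net flux on the hot side equals that on the cold side.
σ(T₁⁴−T_s⁴)/D₁ = σ(T_s⁴−T₂⁴)/D₂, with D₁ = 1/ε₁+1/ε_s−1 = 4.037, D₂ = 1/ε_s+1/ε₂−1 = 1.340.
Solve for T_s⁴: T_s⁴ = (D₂·T₁⁴ + D₁·T₂⁴)/(D₁+D₂) = 4.921×10⁹ K⁴.

T_s ≈ 265 K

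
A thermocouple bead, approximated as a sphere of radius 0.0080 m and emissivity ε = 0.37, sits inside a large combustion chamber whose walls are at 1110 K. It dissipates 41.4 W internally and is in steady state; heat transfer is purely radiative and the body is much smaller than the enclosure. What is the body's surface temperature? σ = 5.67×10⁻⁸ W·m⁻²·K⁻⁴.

T ≈ 1410 K

For a small grey body in a large enclosure, net radiated power = εσA(T⁴ − T_w⁴).
Steady state: P = εσA(T⁴ − T_w⁴) with A = 4πr² = 8.042×10⁻⁴ m².
T⁴ = P/(εσA) + T_w⁴ = 41.4/(0.37·5.67×10⁻⁸·8.042×10⁻⁴) + (1110)⁴
    = 2.454×10¹² + 1.518×10¹² = 3.972×10¹² K⁴.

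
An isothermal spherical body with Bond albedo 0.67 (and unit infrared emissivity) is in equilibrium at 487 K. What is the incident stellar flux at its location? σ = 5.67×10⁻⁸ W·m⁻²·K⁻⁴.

S ≈ 38700 W/m²

(1−a)S·πr² = σ·4πr²·T⁴ ⇒ S = 4σT⁴/(1−a).
S = 4·5.67×10⁻⁸·5.625×10¹⁰/0.330.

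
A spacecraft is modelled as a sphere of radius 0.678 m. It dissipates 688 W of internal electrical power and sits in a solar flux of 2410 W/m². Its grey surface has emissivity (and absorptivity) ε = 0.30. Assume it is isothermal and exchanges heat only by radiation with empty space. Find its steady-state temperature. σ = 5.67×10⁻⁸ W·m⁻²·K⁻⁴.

At steady state, absorbed solar power + internal power = radiated power.
Absorbed: α·S·A_cross = 0.30·2410·1.444 = 1044 W (cross-section πr²).
Total input = 1044 + 688 = 1732 W.
Radiated: εσ·A_surf·T⁴ with A_surf = 4πr² = 5.777 m².
T⁴ = 1732/(0.30·5.67×10⁻⁸·5.777) = 1.763×10¹⁰ K⁴.

T ≈ 364 K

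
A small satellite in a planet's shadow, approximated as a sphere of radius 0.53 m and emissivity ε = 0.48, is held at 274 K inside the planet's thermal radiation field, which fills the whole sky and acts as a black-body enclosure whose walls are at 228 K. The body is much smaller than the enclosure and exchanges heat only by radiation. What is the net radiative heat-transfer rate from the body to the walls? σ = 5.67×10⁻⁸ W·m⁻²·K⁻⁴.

For a small grey body in a large enclosure: P_net = εσA(T_body⁴ − T_wall⁴).
A = 4πr² = 3.530 m²; T_body⁴ − T_wall⁴ = 5.636×10⁹ − 2.702×10⁹ = 2.934×10⁹ K⁴.
|P_net| = 0.48·5.67×10⁻⁸·3.530·2.934×10⁹.

P_net ≈ 282 W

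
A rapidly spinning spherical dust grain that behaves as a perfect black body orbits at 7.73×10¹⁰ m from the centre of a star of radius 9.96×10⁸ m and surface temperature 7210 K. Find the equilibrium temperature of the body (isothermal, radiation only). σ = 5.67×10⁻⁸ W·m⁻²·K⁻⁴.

The star's surface emits σT_*⁴; at distance d the flux is S = σT_*⁴(R_*/d)².
S = 5.67×10⁻⁸·(7210)⁴·(9.96×10⁸/7.73×10¹⁰)² = 25440 W/m².
For an isothermal sphere T⁴ = (1−a)S/(4σ) = 1.122×10¹¹ K⁴.

T ≈ 579 K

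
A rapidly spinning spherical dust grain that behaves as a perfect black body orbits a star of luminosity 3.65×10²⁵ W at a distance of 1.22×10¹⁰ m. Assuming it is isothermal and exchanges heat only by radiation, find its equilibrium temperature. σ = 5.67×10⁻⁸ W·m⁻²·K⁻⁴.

First find the stellar flux at distance d: S = L/(4πd²) = 3.65×10²⁵/(4π·(1.22×10¹⁰)²) = 19510 W/m².
For an isothermal sphere, absorbed (1−a)S·πr² = emitted σ·4πr²·T⁴, so T⁴ = (1−a)S/(4σ).
T⁴ = 1.00·19510/(4·5.67×10⁻⁸) = 8.604×10¹⁰ K⁴.

T ≈ 542 K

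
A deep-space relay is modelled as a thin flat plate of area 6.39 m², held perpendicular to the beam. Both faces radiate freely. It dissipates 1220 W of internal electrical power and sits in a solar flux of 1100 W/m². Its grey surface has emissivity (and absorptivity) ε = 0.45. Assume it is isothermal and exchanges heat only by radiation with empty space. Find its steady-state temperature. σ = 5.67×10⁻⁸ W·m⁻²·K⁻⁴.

At steady state, absorbed solar power + internal power = radiated power.
Absorbed: α·S·A_cross = 0.45·1100·6.390 = 3163 W (cross-section A).
Total input = 3163 + 1220 = 4383 W.
Radiated: εσ·A_surf·T⁴ with A_surf = 2A = 12.78 m².
T⁴ = 4383/(0.45·5.67×10⁻⁸·12.78) = 1.344×10¹⁰ K⁴.

T ≈ 340 K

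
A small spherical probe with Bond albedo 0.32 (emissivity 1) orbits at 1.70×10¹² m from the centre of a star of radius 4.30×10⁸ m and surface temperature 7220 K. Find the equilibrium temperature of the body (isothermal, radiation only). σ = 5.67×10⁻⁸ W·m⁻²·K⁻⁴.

The star's surface emits σT_*⁴; at distance d the flux is S = σT_*⁴(R_*/d)².
S = 5.67×10⁻⁸·(7220)⁴·(4.30×10⁸/1.70×10¹²)² = 9.858 W/m².
For an isothermal sphere T⁴ = (1−a)S/(4σ) = 2.956×10⁷ K⁴.

T ≈ 73.7 K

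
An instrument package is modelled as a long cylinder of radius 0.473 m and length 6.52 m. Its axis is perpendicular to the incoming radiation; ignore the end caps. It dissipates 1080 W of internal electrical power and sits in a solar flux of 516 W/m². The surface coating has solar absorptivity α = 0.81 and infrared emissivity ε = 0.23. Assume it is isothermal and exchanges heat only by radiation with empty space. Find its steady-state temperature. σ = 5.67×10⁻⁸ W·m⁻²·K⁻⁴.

At steady state, absorbed solar power + internal power = radiated power.
Absorbed: α·S·A_cross = 0.81·516·6.168 = 2578 W (cross-section 2rL).
Total input = 2578 + 1080 = 3658 W.
Radiated: εσ·A_surf·T⁴ with A_surf = 2πrL = 19.38 m².
T⁴ = 3658/(0.23·5.67×10⁻⁸·19.38) = 1.448×10¹⁰ K⁴.

T ≈ 347 K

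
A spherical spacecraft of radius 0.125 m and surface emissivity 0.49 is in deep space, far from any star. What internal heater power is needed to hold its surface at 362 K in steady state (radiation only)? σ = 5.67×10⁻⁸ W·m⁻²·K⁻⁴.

P = εσ·4πr²·T⁴.
4πr² = 0.1963 m²; T⁴ = 1.717×10¹⁰ K⁴.
P = 0.49·5.67×10⁻⁸·0.1963·1.717×10¹⁰.

P ≈ 93.7 W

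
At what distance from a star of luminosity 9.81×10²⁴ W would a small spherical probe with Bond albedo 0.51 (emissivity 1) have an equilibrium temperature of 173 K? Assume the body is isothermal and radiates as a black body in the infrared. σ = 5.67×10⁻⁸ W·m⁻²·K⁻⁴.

For an isothermal black-emitting sphere, (1−a)S·πr² = σ·4πr²·T⁴ ⇒ S = 4σT⁴/(1−a).
S = 4·5.67×10⁻⁸·(173)⁴/0.490 = 414.6 W/m².
Flux falls as S = L/(4πd²), so d = √(L/(4πS)) = √(9.81×10²⁴/(4π·414.6)).

d ≈ 4.34×10¹⁰ m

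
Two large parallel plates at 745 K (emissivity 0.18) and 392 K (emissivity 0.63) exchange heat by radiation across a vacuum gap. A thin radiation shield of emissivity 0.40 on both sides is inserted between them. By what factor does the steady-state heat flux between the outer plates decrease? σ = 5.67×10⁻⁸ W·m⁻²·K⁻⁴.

Without shield: q₀ = σΔ(T⁴)/(1/ε₁+1/ε₂−1) with denominator 6.143.
With shield the two gaps are in series; the resistances add: (1/ε₁+1/ε_s−1)+(1/ε_s+1/ε₂−1) = 7.056+3.087 = 10.14.
Heat-flux ratio q₀/q = 10.14/6.143.

factor ≈ 1.65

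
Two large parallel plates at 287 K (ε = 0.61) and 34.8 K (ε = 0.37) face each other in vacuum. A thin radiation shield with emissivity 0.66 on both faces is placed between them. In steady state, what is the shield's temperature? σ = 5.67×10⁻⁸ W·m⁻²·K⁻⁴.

T_s ≈ 252 K

In steady state the net flux on the hot side equals that on the cold side.
σ(T₁⁴−T_s⁴)/D₁ = σ(T_s⁴−T₂⁴)/D₂, with D₁ = 1/ε₁+1/ε_s−1 = 2.154, D₂ = 1/ε_s+1/ε₂−1 = 3.218.
Solve for T_s⁴: T_s⁴ = (D₂·T₁⁴ + D₁·T₂⁴)/(D₁+D₂) = 4.064×10⁹ K⁴.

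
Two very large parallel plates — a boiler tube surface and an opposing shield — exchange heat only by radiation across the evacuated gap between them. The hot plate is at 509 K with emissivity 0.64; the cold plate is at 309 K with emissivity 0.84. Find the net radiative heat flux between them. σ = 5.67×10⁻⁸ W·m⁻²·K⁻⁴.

For two infinite grey parallel plates, q = σ(T₁⁴ − T₂⁴)/(1/ε₁ + 1/ε₂ − 1).
T₁⁴ − T₂⁴ = 6.712×10¹⁰ − 9.117×10⁹ = 5.801×10¹⁰ K⁴.
1/ε₁ + 1/ε₂ − 1 = 1.562 + 1.190 − 1 = 1.753.
q = 5.67×10⁻⁸ × 5.801×10¹⁰ / 1.753.

q ≈ 1880 W/m²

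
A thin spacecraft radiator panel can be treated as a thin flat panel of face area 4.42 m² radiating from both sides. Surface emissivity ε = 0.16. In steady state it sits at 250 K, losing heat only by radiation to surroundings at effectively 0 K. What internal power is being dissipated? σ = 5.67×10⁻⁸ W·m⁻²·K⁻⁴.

Steady state: P = εσA T⁴.
A = 2·4.42 = 8.840 m²; T⁴ = (250)⁴ = 3.906×10⁹ K⁴.
P = 0.16 × 5.67×10⁻⁸ × 8.840 × 3.906×10⁹.

P ≈ 313 W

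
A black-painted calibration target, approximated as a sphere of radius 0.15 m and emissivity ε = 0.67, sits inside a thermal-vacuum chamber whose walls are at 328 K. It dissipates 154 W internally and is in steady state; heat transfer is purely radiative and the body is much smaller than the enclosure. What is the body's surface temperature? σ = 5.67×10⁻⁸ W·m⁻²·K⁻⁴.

For a small grey body in a large enclosure, net radiated power = εσA(T⁴ − T_w⁴).
Steady state: P = εσA(T⁴ − T_w⁴) with A = 4πr² = 0.2827 m².
T⁴ = P/(εσA) + T_w⁴ = 154/(0.67·5.67×10⁻⁸·0.2827) + (328)⁴
    = 1.434×10¹⁰ + 1.157×10¹⁰ = 2.591×10¹⁰ K⁴.

T ≈ 401 K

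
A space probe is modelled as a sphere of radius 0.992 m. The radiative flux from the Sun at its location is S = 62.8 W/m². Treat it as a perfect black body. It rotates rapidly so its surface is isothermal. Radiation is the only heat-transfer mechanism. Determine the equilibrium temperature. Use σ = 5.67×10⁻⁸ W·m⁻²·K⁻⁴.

At equilibrium, absorbed power = emitted power.
Absorbing cross-section = πr² = 3.092 m²; emitting surface = 4πr² = 12.37 m² (ratio 4).
S·A_cross = εσ·A_surf·T⁴  ⇒  T⁴ = S/(4σ).
T⁴ = 1.00·62.8/(4·5.67×10⁻⁸) = 2.769×10⁸ K⁴.
T = (2.769×10⁸)^(1/4).

T ≈ 129 K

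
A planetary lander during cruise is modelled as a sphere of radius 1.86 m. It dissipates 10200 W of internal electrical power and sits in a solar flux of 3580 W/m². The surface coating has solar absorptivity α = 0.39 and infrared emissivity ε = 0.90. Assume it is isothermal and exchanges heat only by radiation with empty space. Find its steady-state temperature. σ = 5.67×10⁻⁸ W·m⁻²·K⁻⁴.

T ≈ 327 K

At steady state, absorbed solar power + internal power = radiated power.
Absorbed: α·S·A_cross = 0.39·3580·10.87 = 15170 W (cross-section πr²).
Total input = 15170 + 10200 = 25370 W.
Radiated: εσ·A_surf·T⁴ with A_surf = 4πr² = 43.47 m².
T⁴ = 25370/(0.90·5.67×10⁻⁸·43.47) = 1.144×10¹⁰ K⁴.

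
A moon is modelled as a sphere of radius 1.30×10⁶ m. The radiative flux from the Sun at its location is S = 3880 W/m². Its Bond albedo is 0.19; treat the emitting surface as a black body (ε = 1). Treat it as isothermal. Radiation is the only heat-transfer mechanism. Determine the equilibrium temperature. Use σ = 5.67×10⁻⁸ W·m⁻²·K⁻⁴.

T ≈ 343 K

At equilibrium, absorbed power = emitted power.
Absorbing cross-section = πr² = 5.309×10¹² m²; emitting surface = 4πr² = 2.124×10¹³ m² (ratio 4).
(1−a)S·A_cross = εσ·A_surf·T⁴  ⇒  T⁴ = (1−a)S/(4σ).
T⁴ = 0.810·3880/(4·5.67×10⁻⁸) = 1.386×10¹⁰ K⁴.
T = (1.386×10¹⁰)^(1/4).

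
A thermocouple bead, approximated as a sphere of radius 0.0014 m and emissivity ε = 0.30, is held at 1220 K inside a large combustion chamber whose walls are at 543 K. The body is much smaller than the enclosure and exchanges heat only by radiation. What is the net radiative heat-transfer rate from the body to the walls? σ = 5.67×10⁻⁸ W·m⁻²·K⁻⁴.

P_net ≈ 0.892 W

For a small grey body in a large enclosure: P_net = εσA(T_body⁴ − T_wall⁴).
A = 4πr² = 2.463×10⁻⁵ m²; T_body⁴ − T_wall⁴ = 2.215×10¹² − 8.694×10¹⁰ = 2.128×10¹² K⁴.
|P_net| = 0.30·5.67×10⁻⁸·2.463×10⁻⁵·2.128×10¹².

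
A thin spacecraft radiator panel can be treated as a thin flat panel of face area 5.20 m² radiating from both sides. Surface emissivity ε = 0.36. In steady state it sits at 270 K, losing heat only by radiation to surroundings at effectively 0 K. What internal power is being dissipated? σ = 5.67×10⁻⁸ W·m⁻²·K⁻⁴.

P ≈ 1130 W

Steady state: P = εσA T⁴.
A = 2·5.20 = 10.40 m²; T⁴ = (270)⁴ = 5.314×10⁹ K⁴.
P = 0.36 × 5.67×10⁻⁸ × 10.40 × 5.314×10⁹.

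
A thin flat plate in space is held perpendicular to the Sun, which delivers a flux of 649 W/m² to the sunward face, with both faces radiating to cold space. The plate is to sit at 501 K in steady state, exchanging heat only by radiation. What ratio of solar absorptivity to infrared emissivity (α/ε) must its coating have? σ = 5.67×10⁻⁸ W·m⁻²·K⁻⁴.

α/ε ≈ 11.0

Balance: αS·A = εσ·2A·T⁴ ⇒ α/ε = 2σT⁴/S.
α/ε = 2·5.67×10⁻⁸·(501)⁴/649 = 2·5.67×10⁻⁸·6.300×10¹⁰/649.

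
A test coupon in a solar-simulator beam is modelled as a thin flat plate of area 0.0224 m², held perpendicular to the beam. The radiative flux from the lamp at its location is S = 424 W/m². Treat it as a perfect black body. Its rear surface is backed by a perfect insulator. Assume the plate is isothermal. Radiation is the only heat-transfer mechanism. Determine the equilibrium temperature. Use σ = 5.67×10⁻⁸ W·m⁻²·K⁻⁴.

T ≈ 294 K

At equilibrium, absorbed power = emitted power.
Absorbing cross-section = A = 0.02240 m²; emitting surface = A = 0.02240 m² (ratio 1).
S·A_cross = εσ·A_surf·T⁴  ⇒  T⁴ = S/(1σ).
T⁴ = 1.00·424/(1·5.67×10⁻⁸) = 7.478×10⁹ K⁴.
T = (7.478×10⁹)^(1/4).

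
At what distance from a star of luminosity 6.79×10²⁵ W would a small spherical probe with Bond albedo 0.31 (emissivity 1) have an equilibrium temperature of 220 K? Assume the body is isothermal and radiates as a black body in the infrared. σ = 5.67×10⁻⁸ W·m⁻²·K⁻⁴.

For an isothermal black-emitting sphere, (1−a)S·πr² = σ·4πr²·T⁴ ⇒ S = 4σT⁴/(1−a).
S = 4·5.67×10⁻⁸·(220)⁴/0.690 = 770.0 W/m².
Flux falls as S = L/(4πd²), so d = √(L/(4πS)) = √(6.79×10²⁵/(4π·770.0)).

d ≈ 8.38×10¹⁰ m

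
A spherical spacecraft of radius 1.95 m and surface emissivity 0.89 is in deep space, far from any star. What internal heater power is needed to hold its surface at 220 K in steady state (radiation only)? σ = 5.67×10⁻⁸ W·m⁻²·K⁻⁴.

P ≈ 5650 W

P = εσ·4πr²·T⁴.
4πr² = 47.78 m²; T⁴ = 2.343×10⁹ K⁴.
P = 0.89·5.67×10⁻⁸·47.78·2.343×10⁹.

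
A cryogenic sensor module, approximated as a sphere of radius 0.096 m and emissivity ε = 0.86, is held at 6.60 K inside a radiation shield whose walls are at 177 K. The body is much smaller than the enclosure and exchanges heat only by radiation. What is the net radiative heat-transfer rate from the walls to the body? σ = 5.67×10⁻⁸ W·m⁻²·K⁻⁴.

P_net ≈ 5.54 W

For a small grey body in a large enclosure: P_net = εσA(T_body⁴ − T_wall⁴).
A = 4πr² = 0.1158 m²; T_body⁴ − T_wall⁴ = 1897 − 9.815×10⁸ = -9.815×10⁸ K⁴.
|P_net| = 0.86·5.67×10⁻⁸·0.1158·9.815×10⁸.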